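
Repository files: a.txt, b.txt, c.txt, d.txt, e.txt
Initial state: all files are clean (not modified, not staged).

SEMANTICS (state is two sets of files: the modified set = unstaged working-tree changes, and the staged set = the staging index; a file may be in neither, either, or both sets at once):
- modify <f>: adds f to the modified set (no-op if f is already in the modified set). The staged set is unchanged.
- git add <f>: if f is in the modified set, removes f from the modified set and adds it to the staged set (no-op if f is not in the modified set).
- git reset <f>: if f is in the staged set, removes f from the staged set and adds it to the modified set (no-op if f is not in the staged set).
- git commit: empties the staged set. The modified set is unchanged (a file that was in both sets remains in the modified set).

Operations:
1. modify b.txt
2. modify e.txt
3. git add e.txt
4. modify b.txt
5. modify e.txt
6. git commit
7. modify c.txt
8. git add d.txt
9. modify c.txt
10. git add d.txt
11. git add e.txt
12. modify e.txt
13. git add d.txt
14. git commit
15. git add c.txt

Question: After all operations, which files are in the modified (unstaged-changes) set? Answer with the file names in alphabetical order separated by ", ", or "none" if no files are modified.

After op 1 (modify b.txt): modified={b.txt} staged={none}
After op 2 (modify e.txt): modified={b.txt, e.txt} staged={none}
After op 3 (git add e.txt): modified={b.txt} staged={e.txt}
After op 4 (modify b.txt): modified={b.txt} staged={e.txt}
After op 5 (modify e.txt): modified={b.txt, e.txt} staged={e.txt}
After op 6 (git commit): modified={b.txt, e.txt} staged={none}
After op 7 (modify c.txt): modified={b.txt, c.txt, e.txt} staged={none}
After op 8 (git add d.txt): modified={b.txt, c.txt, e.txt} staged={none}
After op 9 (modify c.txt): modified={b.txt, c.txt, e.txt} staged={none}
After op 10 (git add d.txt): modified={b.txt, c.txt, e.txt} staged={none}
After op 11 (git add e.txt): modified={b.txt, c.txt} staged={e.txt}
After op 12 (modify e.txt): modified={b.txt, c.txt, e.txt} staged={e.txt}
After op 13 (git add d.txt): modified={b.txt, c.txt, e.txt} staged={e.txt}
After op 14 (git commit): modified={b.txt, c.txt, e.txt} staged={none}
After op 15 (git add c.txt): modified={b.txt, e.txt} staged={c.txt}

Answer: b.txt, e.txt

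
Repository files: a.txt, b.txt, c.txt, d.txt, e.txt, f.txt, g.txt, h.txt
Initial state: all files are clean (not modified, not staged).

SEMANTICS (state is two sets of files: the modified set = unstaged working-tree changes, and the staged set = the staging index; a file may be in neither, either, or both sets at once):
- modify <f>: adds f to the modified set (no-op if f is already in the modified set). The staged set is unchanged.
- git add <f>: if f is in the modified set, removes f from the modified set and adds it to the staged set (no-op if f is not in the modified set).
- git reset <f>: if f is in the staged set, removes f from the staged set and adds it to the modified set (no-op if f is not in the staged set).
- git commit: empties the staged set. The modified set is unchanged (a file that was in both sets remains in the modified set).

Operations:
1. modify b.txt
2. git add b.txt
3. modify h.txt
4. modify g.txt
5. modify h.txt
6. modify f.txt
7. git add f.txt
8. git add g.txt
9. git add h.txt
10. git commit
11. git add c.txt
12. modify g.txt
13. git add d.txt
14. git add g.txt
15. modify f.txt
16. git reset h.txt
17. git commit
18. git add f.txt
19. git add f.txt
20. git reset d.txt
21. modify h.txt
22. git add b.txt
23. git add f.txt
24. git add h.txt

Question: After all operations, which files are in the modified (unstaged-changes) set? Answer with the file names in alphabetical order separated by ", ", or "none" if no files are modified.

Answer: none

Derivation:
After op 1 (modify b.txt): modified={b.txt} staged={none}
After op 2 (git add b.txt): modified={none} staged={b.txt}
After op 3 (modify h.txt): modified={h.txt} staged={b.txt}
After op 4 (modify g.txt): modified={g.txt, h.txt} staged={b.txt}
After op 5 (modify h.txt): modified={g.txt, h.txt} staged={b.txt}
After op 6 (modify f.txt): modified={f.txt, g.txt, h.txt} staged={b.txt}
After op 7 (git add f.txt): modified={g.txt, h.txt} staged={b.txt, f.txt}
After op 8 (git add g.txt): modified={h.txt} staged={b.txt, f.txt, g.txt}
After op 9 (git add h.txt): modified={none} staged={b.txt, f.txt, g.txt, h.txt}
After op 10 (git commit): modified={none} staged={none}
After op 11 (git add c.txt): modified={none} staged={none}
After op 12 (modify g.txt): modified={g.txt} staged={none}
After op 13 (git add d.txt): modified={g.txt} staged={none}
After op 14 (git add g.txt): modified={none} staged={g.txt}
After op 15 (modify f.txt): modified={f.txt} staged={g.txt}
After op 16 (git reset h.txt): modified={f.txt} staged={g.txt}
After op 17 (git commit): modified={f.txt} staged={none}
After op 18 (git add f.txt): modified={none} staged={f.txt}
After op 19 (git add f.txt): modified={none} staged={f.txt}
After op 20 (git reset d.txt): modified={none} staged={f.txt}
After op 21 (modify h.txt): modified={h.txt} staged={f.txt}
After op 22 (git add b.txt): modified={h.txt} staged={f.txt}
After op 23 (git add f.txt): modified={h.txt} staged={f.txt}
After op 24 (git add h.txt): modified={none} staged={f.txt, h.txt}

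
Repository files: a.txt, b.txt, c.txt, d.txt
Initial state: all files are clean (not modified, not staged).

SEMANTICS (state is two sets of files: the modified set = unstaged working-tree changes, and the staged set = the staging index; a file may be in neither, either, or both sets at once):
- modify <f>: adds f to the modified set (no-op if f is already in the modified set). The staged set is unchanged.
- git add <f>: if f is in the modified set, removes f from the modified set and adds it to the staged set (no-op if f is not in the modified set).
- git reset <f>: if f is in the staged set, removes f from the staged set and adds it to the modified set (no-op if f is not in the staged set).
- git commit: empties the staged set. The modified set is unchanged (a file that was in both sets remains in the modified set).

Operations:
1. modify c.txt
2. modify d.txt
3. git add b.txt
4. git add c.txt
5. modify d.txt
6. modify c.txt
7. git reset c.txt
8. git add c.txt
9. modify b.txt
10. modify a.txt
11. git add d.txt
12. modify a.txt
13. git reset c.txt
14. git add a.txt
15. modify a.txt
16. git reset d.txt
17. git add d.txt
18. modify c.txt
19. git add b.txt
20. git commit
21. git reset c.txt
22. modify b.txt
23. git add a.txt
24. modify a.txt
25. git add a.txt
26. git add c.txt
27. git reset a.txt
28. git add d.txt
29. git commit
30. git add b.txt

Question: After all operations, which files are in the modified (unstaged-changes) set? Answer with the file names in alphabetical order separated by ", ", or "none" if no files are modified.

Answer: a.txt

Derivation:
After op 1 (modify c.txt): modified={c.txt} staged={none}
After op 2 (modify d.txt): modified={c.txt, d.txt} staged={none}
After op 3 (git add b.txt): modified={c.txt, d.txt} staged={none}
After op 4 (git add c.txt): modified={d.txt} staged={c.txt}
After op 5 (modify d.txt): modified={d.txt} staged={c.txt}
After op 6 (modify c.txt): modified={c.txt, d.txt} staged={c.txt}
After op 7 (git reset c.txt): modified={c.txt, d.txt} staged={none}
After op 8 (git add c.txt): modified={d.txt} staged={c.txt}
After op 9 (modify b.txt): modified={b.txt, d.txt} staged={c.txt}
After op 10 (modify a.txt): modified={a.txt, b.txt, d.txt} staged={c.txt}
After op 11 (git add d.txt): modified={a.txt, b.txt} staged={c.txt, d.txt}
After op 12 (modify a.txt): modified={a.txt, b.txt} staged={c.txt, d.txt}
After op 13 (git reset c.txt): modified={a.txt, b.txt, c.txt} staged={d.txt}
After op 14 (git add a.txt): modified={b.txt, c.txt} staged={a.txt, d.txt}
After op 15 (modify a.txt): modified={a.txt, b.txt, c.txt} staged={a.txt, d.txt}
After op 16 (git reset d.txt): modified={a.txt, b.txt, c.txt, d.txt} staged={a.txt}
After op 17 (git add d.txt): modified={a.txt, b.txt, c.txt} staged={a.txt, d.txt}
After op 18 (modify c.txt): modified={a.txt, b.txt, c.txt} staged={a.txt, d.txt}
After op 19 (git add b.txt): modified={a.txt, c.txt} staged={a.txt, b.txt, d.txt}
After op 20 (git commit): modified={a.txt, c.txt} staged={none}
After op 21 (git reset c.txt): modified={a.txt, c.txt} staged={none}
After op 22 (modify b.txt): modified={a.txt, b.txt, c.txt} staged={none}
After op 23 (git add a.txt): modified={b.txt, c.txt} staged={a.txt}
After op 24 (modify a.txt): modified={a.txt, b.txt, c.txt} staged={a.txt}
After op 25 (git add a.txt): modified={b.txt, c.txt} staged={a.txt}
After op 26 (git add c.txt): modified={b.txt} staged={a.txt, c.txt}
After op 27 (git reset a.txt): modified={a.txt, b.txt} staged={c.txt}
After op 28 (git add d.txt): modified={a.txt, b.txt} staged={c.txt}
After op 29 (git commit): modified={a.txt, b.txt} staged={none}
After op 30 (git add b.txt): modified={a.txt} staged={b.txt}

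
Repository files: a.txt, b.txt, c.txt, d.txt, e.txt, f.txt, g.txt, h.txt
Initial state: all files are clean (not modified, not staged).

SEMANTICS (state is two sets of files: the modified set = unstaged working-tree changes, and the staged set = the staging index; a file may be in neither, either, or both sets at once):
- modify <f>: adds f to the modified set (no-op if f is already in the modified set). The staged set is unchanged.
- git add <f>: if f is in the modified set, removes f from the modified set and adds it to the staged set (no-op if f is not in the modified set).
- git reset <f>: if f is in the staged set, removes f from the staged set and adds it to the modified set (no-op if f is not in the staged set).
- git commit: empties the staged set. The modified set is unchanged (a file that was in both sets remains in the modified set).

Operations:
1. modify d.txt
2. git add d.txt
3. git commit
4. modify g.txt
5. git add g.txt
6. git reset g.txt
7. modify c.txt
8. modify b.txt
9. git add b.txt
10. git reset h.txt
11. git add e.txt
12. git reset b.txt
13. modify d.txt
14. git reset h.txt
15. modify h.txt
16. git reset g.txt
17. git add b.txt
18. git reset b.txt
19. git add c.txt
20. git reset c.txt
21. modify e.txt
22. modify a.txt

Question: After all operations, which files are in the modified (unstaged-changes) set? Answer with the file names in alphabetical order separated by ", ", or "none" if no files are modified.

Answer: a.txt, b.txt, c.txt, d.txt, e.txt, g.txt, h.txt

Derivation:
After op 1 (modify d.txt): modified={d.txt} staged={none}
After op 2 (git add d.txt): modified={none} staged={d.txt}
After op 3 (git commit): modified={none} staged={none}
After op 4 (modify g.txt): modified={g.txt} staged={none}
After op 5 (git add g.txt): modified={none} staged={g.txt}
After op 6 (git reset g.txt): modified={g.txt} staged={none}
After op 7 (modify c.txt): modified={c.txt, g.txt} staged={none}
After op 8 (modify b.txt): modified={b.txt, c.txt, g.txt} staged={none}
After op 9 (git add b.txt): modified={c.txt, g.txt} staged={b.txt}
After op 10 (git reset h.txt): modified={c.txt, g.txt} staged={b.txt}
After op 11 (git add e.txt): modified={c.txt, g.txt} staged={b.txt}
After op 12 (git reset b.txt): modified={b.txt, c.txt, g.txt} staged={none}
After op 13 (modify d.txt): modified={b.txt, c.txt, d.txt, g.txt} staged={none}
After op 14 (git reset h.txt): modified={b.txt, c.txt, d.txt, g.txt} staged={none}
After op 15 (modify h.txt): modified={b.txt, c.txt, d.txt, g.txt, h.txt} staged={none}
After op 16 (git reset g.txt): modified={b.txt, c.txt, d.txt, g.txt, h.txt} staged={none}
After op 17 (git add b.txt): modified={c.txt, d.txt, g.txt, h.txt} staged={b.txt}
After op 18 (git reset b.txt): modified={b.txt, c.txt, d.txt, g.txt, h.txt} staged={none}
After op 19 (git add c.txt): modified={b.txt, d.txt, g.txt, h.txt} staged={c.txt}
After op 20 (git reset c.txt): modified={b.txt, c.txt, d.txt, g.txt, h.txt} staged={none}
After op 21 (modify e.txt): modified={b.txt, c.txt, d.txt, e.txt, g.txt, h.txt} staged={none}
After op 22 (modify a.txt): modified={a.txt, b.txt, c.txt, d.txt, e.txt, g.txt, h.txt} staged={none}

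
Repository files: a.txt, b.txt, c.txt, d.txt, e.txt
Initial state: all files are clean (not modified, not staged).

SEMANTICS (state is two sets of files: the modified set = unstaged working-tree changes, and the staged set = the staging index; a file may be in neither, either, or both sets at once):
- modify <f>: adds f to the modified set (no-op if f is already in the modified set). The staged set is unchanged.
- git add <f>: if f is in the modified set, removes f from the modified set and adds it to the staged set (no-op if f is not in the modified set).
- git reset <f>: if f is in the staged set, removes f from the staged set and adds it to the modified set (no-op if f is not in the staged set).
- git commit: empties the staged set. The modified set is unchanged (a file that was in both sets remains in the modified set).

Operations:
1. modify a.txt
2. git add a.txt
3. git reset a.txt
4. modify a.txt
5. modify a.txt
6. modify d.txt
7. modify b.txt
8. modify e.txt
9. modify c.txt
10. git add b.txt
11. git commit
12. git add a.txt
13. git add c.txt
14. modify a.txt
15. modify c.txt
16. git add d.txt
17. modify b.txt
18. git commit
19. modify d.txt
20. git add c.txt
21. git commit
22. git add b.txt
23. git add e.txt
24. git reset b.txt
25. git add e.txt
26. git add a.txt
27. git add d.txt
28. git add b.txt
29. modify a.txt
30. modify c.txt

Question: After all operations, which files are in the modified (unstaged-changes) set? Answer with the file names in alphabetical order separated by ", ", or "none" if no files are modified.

After op 1 (modify a.txt): modified={a.txt} staged={none}
After op 2 (git add a.txt): modified={none} staged={a.txt}
After op 3 (git reset a.txt): modified={a.txt} staged={none}
After op 4 (modify a.txt): modified={a.txt} staged={none}
After op 5 (modify a.txt): modified={a.txt} staged={none}
After op 6 (modify d.txt): modified={a.txt, d.txt} staged={none}
After op 7 (modify b.txt): modified={a.txt, b.txt, d.txt} staged={none}
After op 8 (modify e.txt): modified={a.txt, b.txt, d.txt, e.txt} staged={none}
After op 9 (modify c.txt): modified={a.txt, b.txt, c.txt, d.txt, e.txt} staged={none}
After op 10 (git add b.txt): modified={a.txt, c.txt, d.txt, e.txt} staged={b.txt}
After op 11 (git commit): modified={a.txt, c.txt, d.txt, e.txt} staged={none}
After op 12 (git add a.txt): modified={c.txt, d.txt, e.txt} staged={a.txt}
After op 13 (git add c.txt): modified={d.txt, e.txt} staged={a.txt, c.txt}
After op 14 (modify a.txt): modified={a.txt, d.txt, e.txt} staged={a.txt, c.txt}
After op 15 (modify c.txt): modified={a.txt, c.txt, d.txt, e.txt} staged={a.txt, c.txt}
After op 16 (git add d.txt): modified={a.txt, c.txt, e.txt} staged={a.txt, c.txt, d.txt}
After op 17 (modify b.txt): modified={a.txt, b.txt, c.txt, e.txt} staged={a.txt, c.txt, d.txt}
After op 18 (git commit): modified={a.txt, b.txt, c.txt, e.txt} staged={none}
After op 19 (modify d.txt): modified={a.txt, b.txt, c.txt, d.txt, e.txt} staged={none}
After op 20 (git add c.txt): modified={a.txt, b.txt, d.txt, e.txt} staged={c.txt}
After op 21 (git commit): modified={a.txt, b.txt, d.txt, e.txt} staged={none}
After op 22 (git add b.txt): modified={a.txt, d.txt, e.txt} staged={b.txt}
After op 23 (git add e.txt): modified={a.txt, d.txt} staged={b.txt, e.txt}
After op 24 (git reset b.txt): modified={a.txt, b.txt, d.txt} staged={e.txt}
After op 25 (git add e.txt): modified={a.txt, b.txt, d.txt} staged={e.txt}
After op 26 (git add a.txt): modified={b.txt, d.txt} staged={a.txt, e.txt}
After op 27 (git add d.txt): modified={b.txt} staged={a.txt, d.txt, e.txt}
After op 28 (git add b.txt): modified={none} staged={a.txt, b.txt, d.txt, e.txt}
After op 29 (modify a.txt): modified={a.txt} staged={a.txt, b.txt, d.txt, e.txt}
After op 30 (modify c.txt): modified={a.txt, c.txt} staged={a.txt, b.txt, d.txt, e.txt}

Answer: a.txt, c.txt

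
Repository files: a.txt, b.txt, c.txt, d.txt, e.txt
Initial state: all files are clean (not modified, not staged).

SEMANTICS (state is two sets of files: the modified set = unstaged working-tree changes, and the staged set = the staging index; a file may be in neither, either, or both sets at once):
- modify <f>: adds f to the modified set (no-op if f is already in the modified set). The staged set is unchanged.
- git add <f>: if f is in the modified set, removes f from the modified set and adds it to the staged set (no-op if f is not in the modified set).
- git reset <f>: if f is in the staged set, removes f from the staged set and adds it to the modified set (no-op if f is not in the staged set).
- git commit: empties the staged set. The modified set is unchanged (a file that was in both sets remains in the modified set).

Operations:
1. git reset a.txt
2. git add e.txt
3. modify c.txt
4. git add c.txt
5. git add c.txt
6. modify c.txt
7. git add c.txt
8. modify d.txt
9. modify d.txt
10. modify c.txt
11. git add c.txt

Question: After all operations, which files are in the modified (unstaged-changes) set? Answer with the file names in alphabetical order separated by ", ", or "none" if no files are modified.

Answer: d.txt

Derivation:
After op 1 (git reset a.txt): modified={none} staged={none}
After op 2 (git add e.txt): modified={none} staged={none}
After op 3 (modify c.txt): modified={c.txt} staged={none}
After op 4 (git add c.txt): modified={none} staged={c.txt}
After op 5 (git add c.txt): modified={none} staged={c.txt}
After op 6 (modify c.txt): modified={c.txt} staged={c.txt}
After op 7 (git add c.txt): modified={none} staged={c.txt}
After op 8 (modify d.txt): modified={d.txt} staged={c.txt}
After op 9 (modify d.txt): modified={d.txt} staged={c.txt}
After op 10 (modify c.txt): modified={c.txt, d.txt} staged={c.txt}
After op 11 (git add c.txt): modified={d.txt} staged={c.txt}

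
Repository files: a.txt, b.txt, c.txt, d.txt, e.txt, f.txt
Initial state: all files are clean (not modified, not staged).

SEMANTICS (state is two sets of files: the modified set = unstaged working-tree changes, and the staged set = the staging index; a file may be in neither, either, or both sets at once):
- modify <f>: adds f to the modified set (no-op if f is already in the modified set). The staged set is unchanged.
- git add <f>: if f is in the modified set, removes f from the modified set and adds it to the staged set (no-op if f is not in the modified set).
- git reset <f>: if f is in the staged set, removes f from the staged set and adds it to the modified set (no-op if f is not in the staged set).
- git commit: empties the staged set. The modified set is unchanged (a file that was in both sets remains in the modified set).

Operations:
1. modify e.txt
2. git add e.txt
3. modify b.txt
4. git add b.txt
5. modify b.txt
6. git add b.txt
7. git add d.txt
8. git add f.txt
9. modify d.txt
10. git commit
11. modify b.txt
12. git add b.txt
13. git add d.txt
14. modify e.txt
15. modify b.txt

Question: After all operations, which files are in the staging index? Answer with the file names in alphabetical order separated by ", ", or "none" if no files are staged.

After op 1 (modify e.txt): modified={e.txt} staged={none}
After op 2 (git add e.txt): modified={none} staged={e.txt}
After op 3 (modify b.txt): modified={b.txt} staged={e.txt}
After op 4 (git add b.txt): modified={none} staged={b.txt, e.txt}
After op 5 (modify b.txt): modified={b.txt} staged={b.txt, e.txt}
After op 6 (git add b.txt): modified={none} staged={b.txt, e.txt}
After op 7 (git add d.txt): modified={none} staged={b.txt, e.txt}
After op 8 (git add f.txt): modified={none} staged={b.txt, e.txt}
After op 9 (modify d.txt): modified={d.txt} staged={b.txt, e.txt}
After op 10 (git commit): modified={d.txt} staged={none}
After op 11 (modify b.txt): modified={b.txt, d.txt} staged={none}
After op 12 (git add b.txt): modified={d.txt} staged={b.txt}
After op 13 (git add d.txt): modified={none} staged={b.txt, d.txt}
After op 14 (modify e.txt): modified={e.txt} staged={b.txt, d.txt}
After op 15 (modify b.txt): modified={b.txt, e.txt} staged={b.txt, d.txt}

Answer: b.txt, d.txt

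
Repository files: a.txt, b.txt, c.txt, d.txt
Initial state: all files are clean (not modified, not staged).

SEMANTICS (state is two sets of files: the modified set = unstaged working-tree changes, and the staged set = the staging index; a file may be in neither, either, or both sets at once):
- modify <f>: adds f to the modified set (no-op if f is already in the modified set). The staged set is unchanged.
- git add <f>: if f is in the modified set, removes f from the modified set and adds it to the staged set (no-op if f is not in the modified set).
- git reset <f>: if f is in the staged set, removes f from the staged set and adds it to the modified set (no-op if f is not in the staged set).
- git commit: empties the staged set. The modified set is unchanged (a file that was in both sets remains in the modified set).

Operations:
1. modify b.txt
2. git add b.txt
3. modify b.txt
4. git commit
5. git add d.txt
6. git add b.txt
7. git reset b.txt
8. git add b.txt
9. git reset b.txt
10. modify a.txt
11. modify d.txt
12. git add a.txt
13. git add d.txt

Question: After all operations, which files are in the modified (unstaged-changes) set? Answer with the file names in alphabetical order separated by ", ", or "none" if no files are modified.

After op 1 (modify b.txt): modified={b.txt} staged={none}
After op 2 (git add b.txt): modified={none} staged={b.txt}
After op 3 (modify b.txt): modified={b.txt} staged={b.txt}
After op 4 (git commit): modified={b.txt} staged={none}
After op 5 (git add d.txt): modified={b.txt} staged={none}
After op 6 (git add b.txt): modified={none} staged={b.txt}
After op 7 (git reset b.txt): modified={b.txt} staged={none}
After op 8 (git add b.txt): modified={none} staged={b.txt}
After op 9 (git reset b.txt): modified={b.txt} staged={none}
After op 10 (modify a.txt): modified={a.txt, b.txt} staged={none}
After op 11 (modify d.txt): modified={a.txt, b.txt, d.txt} staged={none}
After op 12 (git add a.txt): modified={b.txt, d.txt} staged={a.txt}
After op 13 (git add d.txt): modified={b.txt} staged={a.txt, d.txt}

Answer: b.txt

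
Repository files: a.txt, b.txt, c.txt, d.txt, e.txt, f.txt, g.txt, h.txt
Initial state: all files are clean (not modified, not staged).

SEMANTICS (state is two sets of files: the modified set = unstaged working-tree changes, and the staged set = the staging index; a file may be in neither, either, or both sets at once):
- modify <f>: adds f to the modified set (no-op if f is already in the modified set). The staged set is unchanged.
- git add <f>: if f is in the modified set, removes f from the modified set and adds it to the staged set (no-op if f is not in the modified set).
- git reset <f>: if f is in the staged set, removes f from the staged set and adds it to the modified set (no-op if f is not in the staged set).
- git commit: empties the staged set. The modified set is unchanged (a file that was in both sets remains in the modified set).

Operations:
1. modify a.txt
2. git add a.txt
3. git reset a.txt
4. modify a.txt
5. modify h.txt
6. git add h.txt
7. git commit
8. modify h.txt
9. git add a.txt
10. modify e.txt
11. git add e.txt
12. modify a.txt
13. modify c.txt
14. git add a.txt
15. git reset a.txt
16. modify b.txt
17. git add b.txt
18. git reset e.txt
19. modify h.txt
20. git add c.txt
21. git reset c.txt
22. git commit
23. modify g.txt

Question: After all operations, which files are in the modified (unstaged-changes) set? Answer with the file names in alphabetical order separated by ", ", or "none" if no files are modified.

Answer: a.txt, c.txt, e.txt, g.txt, h.txt

Derivation:
After op 1 (modify a.txt): modified={a.txt} staged={none}
After op 2 (git add a.txt): modified={none} staged={a.txt}
After op 3 (git reset a.txt): modified={a.txt} staged={none}
After op 4 (modify a.txt): modified={a.txt} staged={none}
After op 5 (modify h.txt): modified={a.txt, h.txt} staged={none}
After op 6 (git add h.txt): modified={a.txt} staged={h.txt}
After op 7 (git commit): modified={a.txt} staged={none}
After op 8 (modify h.txt): modified={a.txt, h.txt} staged={none}
After op 9 (git add a.txt): modified={h.txt} staged={a.txt}
After op 10 (modify e.txt): modified={e.txt, h.txt} staged={a.txt}
After op 11 (git add e.txt): modified={h.txt} staged={a.txt, e.txt}
After op 12 (modify a.txt): modified={a.txt, h.txt} staged={a.txt, e.txt}
After op 13 (modify c.txt): modified={a.txt, c.txt, h.txt} staged={a.txt, e.txt}
After op 14 (git add a.txt): modified={c.txt, h.txt} staged={a.txt, e.txt}
After op 15 (git reset a.txt): modified={a.txt, c.txt, h.txt} staged={e.txt}
After op 16 (modify b.txt): modified={a.txt, b.txt, c.txt, h.txt} staged={e.txt}
After op 17 (git add b.txt): modified={a.txt, c.txt, h.txt} staged={b.txt, e.txt}
After op 18 (git reset e.txt): modified={a.txt, c.txt, e.txt, h.txt} staged={b.txt}
After op 19 (modify h.txt): modified={a.txt, c.txt, e.txt, h.txt} staged={b.txt}
After op 20 (git add c.txt): modified={a.txt, e.txt, h.txt} staged={b.txt, c.txt}
After op 21 (git reset c.txt): modified={a.txt, c.txt, e.txt, h.txt} staged={b.txt}
After op 22 (git commit): modified={a.txt, c.txt, e.txt, h.txt} staged={none}
After op 23 (modify g.txt): modified={a.txt, c.txt, e.txt, g.txt, h.txt} staged={none}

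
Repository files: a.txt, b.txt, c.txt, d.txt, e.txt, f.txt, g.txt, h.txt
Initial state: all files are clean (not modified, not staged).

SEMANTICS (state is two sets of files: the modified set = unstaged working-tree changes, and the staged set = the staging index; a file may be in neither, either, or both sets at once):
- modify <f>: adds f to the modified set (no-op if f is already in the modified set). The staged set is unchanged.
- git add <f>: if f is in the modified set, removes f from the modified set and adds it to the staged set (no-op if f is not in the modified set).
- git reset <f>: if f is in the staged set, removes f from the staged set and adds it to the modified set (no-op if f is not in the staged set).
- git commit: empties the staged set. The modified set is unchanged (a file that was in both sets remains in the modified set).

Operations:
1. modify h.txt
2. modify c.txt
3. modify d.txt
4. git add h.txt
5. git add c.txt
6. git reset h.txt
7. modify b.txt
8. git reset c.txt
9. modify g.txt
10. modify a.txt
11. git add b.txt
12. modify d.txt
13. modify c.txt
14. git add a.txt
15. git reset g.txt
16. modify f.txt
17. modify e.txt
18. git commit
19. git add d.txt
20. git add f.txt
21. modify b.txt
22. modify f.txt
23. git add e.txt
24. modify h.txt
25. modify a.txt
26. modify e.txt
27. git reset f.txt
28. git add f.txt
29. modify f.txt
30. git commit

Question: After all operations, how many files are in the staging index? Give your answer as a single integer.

Answer: 0

Derivation:
After op 1 (modify h.txt): modified={h.txt} staged={none}
After op 2 (modify c.txt): modified={c.txt, h.txt} staged={none}
After op 3 (modify d.txt): modified={c.txt, d.txt, h.txt} staged={none}
After op 4 (git add h.txt): modified={c.txt, d.txt} staged={h.txt}
After op 5 (git add c.txt): modified={d.txt} staged={c.txt, h.txt}
After op 6 (git reset h.txt): modified={d.txt, h.txt} staged={c.txt}
After op 7 (modify b.txt): modified={b.txt, d.txt, h.txt} staged={c.txt}
After op 8 (git reset c.txt): modified={b.txt, c.txt, d.txt, h.txt} staged={none}
After op 9 (modify g.txt): modified={b.txt, c.txt, d.txt, g.txt, h.txt} staged={none}
After op 10 (modify a.txt): modified={a.txt, b.txt, c.txt, d.txt, g.txt, h.txt} staged={none}
After op 11 (git add b.txt): modified={a.txt, c.txt, d.txt, g.txt, h.txt} staged={b.txt}
After op 12 (modify d.txt): modified={a.txt, c.txt, d.txt, g.txt, h.txt} staged={b.txt}
After op 13 (modify c.txt): modified={a.txt, c.txt, d.txt, g.txt, h.txt} staged={b.txt}
After op 14 (git add a.txt): modified={c.txt, d.txt, g.txt, h.txt} staged={a.txt, b.txt}
After op 15 (git reset g.txt): modified={c.txt, d.txt, g.txt, h.txt} staged={a.txt, b.txt}
After op 16 (modify f.txt): modified={c.txt, d.txt, f.txt, g.txt, h.txt} staged={a.txt, b.txt}
After op 17 (modify e.txt): modified={c.txt, d.txt, e.txt, f.txt, g.txt, h.txt} staged={a.txt, b.txt}
After op 18 (git commit): modified={c.txt, d.txt, e.txt, f.txt, g.txt, h.txt} staged={none}
After op 19 (git add d.txt): modified={c.txt, e.txt, f.txt, g.txt, h.txt} staged={d.txt}
After op 20 (git add f.txt): modified={c.txt, e.txt, g.txt, h.txt} staged={d.txt, f.txt}
After op 21 (modify b.txt): modified={b.txt, c.txt, e.txt, g.txt, h.txt} staged={d.txt, f.txt}
After op 22 (modify f.txt): modified={b.txt, c.txt, e.txt, f.txt, g.txt, h.txt} staged={d.txt, f.txt}
After op 23 (git add e.txt): modified={b.txt, c.txt, f.txt, g.txt, h.txt} staged={d.txt, e.txt, f.txt}
After op 24 (modify h.txt): modified={b.txt, c.txt, f.txt, g.txt, h.txt} staged={d.txt, e.txt, f.txt}
After op 25 (modify a.txt): modified={a.txt, b.txt, c.txt, f.txt, g.txt, h.txt} staged={d.txt, e.txt, f.txt}
After op 26 (modify e.txt): modified={a.txt, b.txt, c.txt, e.txt, f.txt, g.txt, h.txt} staged={d.txt, e.txt, f.txt}
After op 27 (git reset f.txt): modified={a.txt, b.txt, c.txt, e.txt, f.txt, g.txt, h.txt} staged={d.txt, e.txt}
After op 28 (git add f.txt): modified={a.txt, b.txt, c.txt, e.txt, g.txt, h.txt} staged={d.txt, e.txt, f.txt}
After op 29 (modify f.txt): modified={a.txt, b.txt, c.txt, e.txt, f.txt, g.txt, h.txt} staged={d.txt, e.txt, f.txt}
After op 30 (git commit): modified={a.txt, b.txt, c.txt, e.txt, f.txt, g.txt, h.txt} staged={none}
Final staged set: {none} -> count=0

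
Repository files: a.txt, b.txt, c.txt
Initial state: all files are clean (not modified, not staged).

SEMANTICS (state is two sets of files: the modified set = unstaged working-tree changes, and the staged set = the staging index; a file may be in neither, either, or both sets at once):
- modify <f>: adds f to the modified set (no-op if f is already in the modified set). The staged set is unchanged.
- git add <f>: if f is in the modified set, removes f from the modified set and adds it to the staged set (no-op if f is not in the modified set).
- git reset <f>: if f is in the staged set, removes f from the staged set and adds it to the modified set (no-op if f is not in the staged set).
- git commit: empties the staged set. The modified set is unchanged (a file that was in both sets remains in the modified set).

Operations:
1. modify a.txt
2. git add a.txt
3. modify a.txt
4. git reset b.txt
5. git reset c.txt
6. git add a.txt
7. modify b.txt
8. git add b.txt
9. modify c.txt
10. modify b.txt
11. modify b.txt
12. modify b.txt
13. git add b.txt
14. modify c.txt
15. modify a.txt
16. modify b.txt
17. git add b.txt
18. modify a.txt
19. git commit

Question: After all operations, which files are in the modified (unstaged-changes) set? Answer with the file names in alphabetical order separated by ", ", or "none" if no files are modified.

Answer: a.txt, c.txt

Derivation:
After op 1 (modify a.txt): modified={a.txt} staged={none}
After op 2 (git add a.txt): modified={none} staged={a.txt}
After op 3 (modify a.txt): modified={a.txt} staged={a.txt}
After op 4 (git reset b.txt): modified={a.txt} staged={a.txt}
After op 5 (git reset c.txt): modified={a.txt} staged={a.txt}
After op 6 (git add a.txt): modified={none} staged={a.txt}
After op 7 (modify b.txt): modified={b.txt} staged={a.txt}
After op 8 (git add b.txt): modified={none} staged={a.txt, b.txt}
After op 9 (modify c.txt): modified={c.txt} staged={a.txt, b.txt}
After op 10 (modify b.txt): modified={b.txt, c.txt} staged={a.txt, b.txt}
After op 11 (modify b.txt): modified={b.txt, c.txt} staged={a.txt, b.txt}
After op 12 (modify b.txt): modified={b.txt, c.txt} staged={a.txt, b.txt}
After op 13 (git add b.txt): modified={c.txt} staged={a.txt, b.txt}
After op 14 (modify c.txt): modified={c.txt} staged={a.txt, b.txt}
After op 15 (modify a.txt): modified={a.txt, c.txt} staged={a.txt, b.txt}
After op 16 (modify b.txt): modified={a.txt, b.txt, c.txt} staged={a.txt, b.txt}
After op 17 (git add b.txt): modified={a.txt, c.txt} staged={a.txt, b.txt}
After op 18 (modify a.txt): modified={a.txt, c.txt} staged={a.txt, b.txt}
After op 19 (git commit): modified={a.txt, c.txt} staged={none}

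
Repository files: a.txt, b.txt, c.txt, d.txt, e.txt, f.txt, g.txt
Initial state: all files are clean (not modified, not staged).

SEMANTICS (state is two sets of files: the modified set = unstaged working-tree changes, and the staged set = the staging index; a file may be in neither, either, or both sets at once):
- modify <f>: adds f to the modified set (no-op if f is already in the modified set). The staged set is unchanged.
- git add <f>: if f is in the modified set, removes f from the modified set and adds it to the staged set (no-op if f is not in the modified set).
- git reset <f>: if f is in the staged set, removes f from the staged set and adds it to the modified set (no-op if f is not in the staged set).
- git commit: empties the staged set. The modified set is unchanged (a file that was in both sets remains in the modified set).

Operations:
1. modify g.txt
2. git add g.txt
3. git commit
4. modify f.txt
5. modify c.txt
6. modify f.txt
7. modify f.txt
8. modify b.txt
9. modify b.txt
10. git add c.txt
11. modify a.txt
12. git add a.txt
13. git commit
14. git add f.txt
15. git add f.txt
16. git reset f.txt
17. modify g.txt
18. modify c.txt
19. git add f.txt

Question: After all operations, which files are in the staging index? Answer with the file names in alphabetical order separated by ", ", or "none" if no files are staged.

After op 1 (modify g.txt): modified={g.txt} staged={none}
After op 2 (git add g.txt): modified={none} staged={g.txt}
After op 3 (git commit): modified={none} staged={none}
After op 4 (modify f.txt): modified={f.txt} staged={none}
After op 5 (modify c.txt): modified={c.txt, f.txt} staged={none}
After op 6 (modify f.txt): modified={c.txt, f.txt} staged={none}
After op 7 (modify f.txt): modified={c.txt, f.txt} staged={none}
After op 8 (modify b.txt): modified={b.txt, c.txt, f.txt} staged={none}
After op 9 (modify b.txt): modified={b.txt, c.txt, f.txt} staged={none}
After op 10 (git add c.txt): modified={b.txt, f.txt} staged={c.txt}
After op 11 (modify a.txt): modified={a.txt, b.txt, f.txt} staged={c.txt}
After op 12 (git add a.txt): modified={b.txt, f.txt} staged={a.txt, c.txt}
After op 13 (git commit): modified={b.txt, f.txt} staged={none}
After op 14 (git add f.txt): modified={b.txt} staged={f.txt}
After op 15 (git add f.txt): modified={b.txt} staged={f.txt}
After op 16 (git reset f.txt): modified={b.txt, f.txt} staged={none}
After op 17 (modify g.txt): modified={b.txt, f.txt, g.txt} staged={none}
After op 18 (modify c.txt): modified={b.txt, c.txt, f.txt, g.txt} staged={none}
After op 19 (git add f.txt): modified={b.txt, c.txt, g.txt} staged={f.txt}

Answer: f.txt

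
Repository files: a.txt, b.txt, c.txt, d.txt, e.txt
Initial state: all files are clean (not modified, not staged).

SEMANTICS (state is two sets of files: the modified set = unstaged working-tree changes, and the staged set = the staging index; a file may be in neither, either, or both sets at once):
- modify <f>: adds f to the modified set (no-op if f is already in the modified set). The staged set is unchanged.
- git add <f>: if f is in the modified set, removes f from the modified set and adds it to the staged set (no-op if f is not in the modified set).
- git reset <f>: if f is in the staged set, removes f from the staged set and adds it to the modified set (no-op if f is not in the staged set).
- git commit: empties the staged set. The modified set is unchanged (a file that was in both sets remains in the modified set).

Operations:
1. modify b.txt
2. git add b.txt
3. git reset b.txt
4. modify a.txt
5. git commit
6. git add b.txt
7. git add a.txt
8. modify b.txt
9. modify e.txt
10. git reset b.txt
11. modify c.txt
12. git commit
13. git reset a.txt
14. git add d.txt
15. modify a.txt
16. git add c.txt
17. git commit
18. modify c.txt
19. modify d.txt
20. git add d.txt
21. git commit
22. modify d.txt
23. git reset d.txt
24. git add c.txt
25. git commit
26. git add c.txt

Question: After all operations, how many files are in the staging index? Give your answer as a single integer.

After op 1 (modify b.txt): modified={b.txt} staged={none}
After op 2 (git add b.txt): modified={none} staged={b.txt}
After op 3 (git reset b.txt): modified={b.txt} staged={none}
After op 4 (modify a.txt): modified={a.txt, b.txt} staged={none}
After op 5 (git commit): modified={a.txt, b.txt} staged={none}
After op 6 (git add b.txt): modified={a.txt} staged={b.txt}
After op 7 (git add a.txt): modified={none} staged={a.txt, b.txt}
After op 8 (modify b.txt): modified={b.txt} staged={a.txt, b.txt}
After op 9 (modify e.txt): modified={b.txt, e.txt} staged={a.txt, b.txt}
After op 10 (git reset b.txt): modified={b.txt, e.txt} staged={a.txt}
After op 11 (modify c.txt): modified={b.txt, c.txt, e.txt} staged={a.txt}
After op 12 (git commit): modified={b.txt, c.txt, e.txt} staged={none}
After op 13 (git reset a.txt): modified={b.txt, c.txt, e.txt} staged={none}
After op 14 (git add d.txt): modified={b.txt, c.txt, e.txt} staged={none}
After op 15 (modify a.txt): modified={a.txt, b.txt, c.txt, e.txt} staged={none}
After op 16 (git add c.txt): modified={a.txt, b.txt, e.txt} staged={c.txt}
After op 17 (git commit): modified={a.txt, b.txt, e.txt} staged={none}
After op 18 (modify c.txt): modified={a.txt, b.txt, c.txt, e.txt} staged={none}
After op 19 (modify d.txt): modified={a.txt, b.txt, c.txt, d.txt, e.txt} staged={none}
After op 20 (git add d.txt): modified={a.txt, b.txt, c.txt, e.txt} staged={d.txt}
After op 21 (git commit): modified={a.txt, b.txt, c.txt, e.txt} staged={none}
After op 22 (modify d.txt): modified={a.txt, b.txt, c.txt, d.txt, e.txt} staged={none}
After op 23 (git reset d.txt): modified={a.txt, b.txt, c.txt, d.txt, e.txt} staged={none}
After op 24 (git add c.txt): modified={a.txt, b.txt, d.txt, e.txt} staged={c.txt}
After op 25 (git commit): modified={a.txt, b.txt, d.txt, e.txt} staged={none}
After op 26 (git add c.txt): modified={a.txt, b.txt, d.txt, e.txt} staged={none}
Final staged set: {none} -> count=0

Answer: 0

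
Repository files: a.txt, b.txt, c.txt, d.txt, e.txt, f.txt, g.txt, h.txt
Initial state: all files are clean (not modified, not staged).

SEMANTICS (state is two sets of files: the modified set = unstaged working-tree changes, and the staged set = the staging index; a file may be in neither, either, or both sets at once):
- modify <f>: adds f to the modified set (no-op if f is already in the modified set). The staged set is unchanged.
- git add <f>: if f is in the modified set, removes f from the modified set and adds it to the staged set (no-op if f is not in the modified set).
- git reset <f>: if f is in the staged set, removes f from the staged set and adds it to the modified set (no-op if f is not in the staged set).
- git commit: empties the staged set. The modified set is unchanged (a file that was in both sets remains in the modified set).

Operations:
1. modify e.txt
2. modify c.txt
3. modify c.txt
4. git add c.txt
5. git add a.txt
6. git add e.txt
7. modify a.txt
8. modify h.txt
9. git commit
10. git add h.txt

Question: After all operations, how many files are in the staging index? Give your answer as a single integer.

Answer: 1

Derivation:
After op 1 (modify e.txt): modified={e.txt} staged={none}
After op 2 (modify c.txt): modified={c.txt, e.txt} staged={none}
After op 3 (modify c.txt): modified={c.txt, e.txt} staged={none}
After op 4 (git add c.txt): modified={e.txt} staged={c.txt}
After op 5 (git add a.txt): modified={e.txt} staged={c.txt}
After op 6 (git add e.txt): modified={none} staged={c.txt, e.txt}
After op 7 (modify a.txt): modified={a.txt} staged={c.txt, e.txt}
After op 8 (modify h.txt): modified={a.txt, h.txt} staged={c.txt, e.txt}
After op 9 (git commit): modified={a.txt, h.txt} staged={none}
After op 10 (git add h.txt): modified={a.txt} staged={h.txt}
Final staged set: {h.txt} -> count=1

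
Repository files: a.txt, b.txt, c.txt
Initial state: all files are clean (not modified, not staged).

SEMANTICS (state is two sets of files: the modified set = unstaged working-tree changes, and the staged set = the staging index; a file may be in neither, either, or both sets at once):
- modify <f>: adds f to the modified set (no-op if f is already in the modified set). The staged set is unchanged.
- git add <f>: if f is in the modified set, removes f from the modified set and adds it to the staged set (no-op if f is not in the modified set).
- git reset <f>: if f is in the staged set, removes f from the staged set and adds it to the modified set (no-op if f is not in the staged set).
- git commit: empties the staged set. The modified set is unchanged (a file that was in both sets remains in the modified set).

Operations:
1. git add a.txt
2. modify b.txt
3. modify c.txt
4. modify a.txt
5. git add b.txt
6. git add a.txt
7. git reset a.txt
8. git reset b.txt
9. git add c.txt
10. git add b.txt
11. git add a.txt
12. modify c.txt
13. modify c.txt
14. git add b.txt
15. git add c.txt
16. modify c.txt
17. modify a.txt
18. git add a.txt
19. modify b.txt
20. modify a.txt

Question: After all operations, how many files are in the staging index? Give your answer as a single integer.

After op 1 (git add a.txt): modified={none} staged={none}
After op 2 (modify b.txt): modified={b.txt} staged={none}
After op 3 (modify c.txt): modified={b.txt, c.txt} staged={none}
After op 4 (modify a.txt): modified={a.txt, b.txt, c.txt} staged={none}
After op 5 (git add b.txt): modified={a.txt, c.txt} staged={b.txt}
After op 6 (git add a.txt): modified={c.txt} staged={a.txt, b.txt}
After op 7 (git reset a.txt): modified={a.txt, c.txt} staged={b.txt}
After op 8 (git reset b.txt): modified={a.txt, b.txt, c.txt} staged={none}
After op 9 (git add c.txt): modified={a.txt, b.txt} staged={c.txt}
After op 10 (git add b.txt): modified={a.txt} staged={b.txt, c.txt}
After op 11 (git add a.txt): modified={none} staged={a.txt, b.txt, c.txt}
After op 12 (modify c.txt): modified={c.txt} staged={a.txt, b.txt, c.txt}
After op 13 (modify c.txt): modified={c.txt} staged={a.txt, b.txt, c.txt}
After op 14 (git add b.txt): modified={c.txt} staged={a.txt, b.txt, c.txt}
After op 15 (git add c.txt): modified={none} staged={a.txt, b.txt, c.txt}
After op 16 (modify c.txt): modified={c.txt} staged={a.txt, b.txt, c.txt}
After op 17 (modify a.txt): modified={a.txt, c.txt} staged={a.txt, b.txt, c.txt}
After op 18 (git add a.txt): modified={c.txt} staged={a.txt, b.txt, c.txt}
After op 19 (modify b.txt): modified={b.txt, c.txt} staged={a.txt, b.txt, c.txt}
After op 20 (modify a.txt): modified={a.txt, b.txt, c.txt} staged={a.txt, b.txt, c.txt}
Final staged set: {a.txt, b.txt, c.txt} -> count=3

Answer: 3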